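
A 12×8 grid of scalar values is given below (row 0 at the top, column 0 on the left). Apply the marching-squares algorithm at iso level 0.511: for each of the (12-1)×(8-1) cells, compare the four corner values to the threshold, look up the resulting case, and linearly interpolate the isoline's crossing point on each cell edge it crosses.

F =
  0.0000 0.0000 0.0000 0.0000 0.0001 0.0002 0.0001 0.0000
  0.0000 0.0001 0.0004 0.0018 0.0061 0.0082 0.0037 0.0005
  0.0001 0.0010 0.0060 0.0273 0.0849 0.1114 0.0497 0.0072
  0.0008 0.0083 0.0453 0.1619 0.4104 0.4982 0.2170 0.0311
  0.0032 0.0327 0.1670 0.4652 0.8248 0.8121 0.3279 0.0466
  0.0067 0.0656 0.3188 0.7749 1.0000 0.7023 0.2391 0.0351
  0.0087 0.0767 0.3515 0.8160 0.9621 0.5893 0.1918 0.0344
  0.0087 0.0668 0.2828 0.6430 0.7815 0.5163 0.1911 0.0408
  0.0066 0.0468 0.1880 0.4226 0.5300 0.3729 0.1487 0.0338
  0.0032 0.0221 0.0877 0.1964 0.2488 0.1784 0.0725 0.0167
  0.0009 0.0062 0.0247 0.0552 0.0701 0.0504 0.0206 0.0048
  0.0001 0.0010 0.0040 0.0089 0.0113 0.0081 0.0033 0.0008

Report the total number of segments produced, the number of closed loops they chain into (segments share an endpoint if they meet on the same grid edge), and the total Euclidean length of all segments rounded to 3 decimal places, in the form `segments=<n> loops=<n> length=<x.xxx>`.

segments=16 loops=1 length=12.939

cell (3,3): code 0100 → (3.243,4.000)–(4.000,3.127)
cell (3,4): code 1100 → (3.041,5.000)–(3.243,4.000)
cell (3,5): code 1000 → (4.000,5.622)–(3.041,5.000)
cell (4,2): code 0100 → (4.148,3.000)–(5.000,2.421)
cell (4,3): code 1110 → (4.000,3.127)–(4.148,3.000)
cell (4,5): code 1001 → (5.000,5.413)–(4.000,5.622)
cell (5,2): code 0110 → (5.000,2.421)–(6.000,2.343)
cell (5,5): code 1001 → (6.000,5.197)–(5.000,5.413)
cell (6,2): code 0110 → (6.000,2.343)–(7.000,2.634)
cell (6,5): code 1001 → (7.000,5.016)–(6.000,5.197)
cell (7,2): code 0010 → (7.000,2.634)–(7.599,3.000)
cell (7,3): code 0111 → (7.599,3.000)–(8.000,3.823)
cell (7,4): code 1011 → (8.000,4.121)–(7.037,5.000)
cell (7,5): code 0001 → (7.037,5.000)–(7.000,5.016)
cell (8,3): code 0010 → (8.000,3.823)–(8.068,4.000)
cell (8,4): code 0001 → (8.068,4.000)–(8.000,4.121)
total: 16 segments, chained into 1 closed loop(s), length Σ = 12.938974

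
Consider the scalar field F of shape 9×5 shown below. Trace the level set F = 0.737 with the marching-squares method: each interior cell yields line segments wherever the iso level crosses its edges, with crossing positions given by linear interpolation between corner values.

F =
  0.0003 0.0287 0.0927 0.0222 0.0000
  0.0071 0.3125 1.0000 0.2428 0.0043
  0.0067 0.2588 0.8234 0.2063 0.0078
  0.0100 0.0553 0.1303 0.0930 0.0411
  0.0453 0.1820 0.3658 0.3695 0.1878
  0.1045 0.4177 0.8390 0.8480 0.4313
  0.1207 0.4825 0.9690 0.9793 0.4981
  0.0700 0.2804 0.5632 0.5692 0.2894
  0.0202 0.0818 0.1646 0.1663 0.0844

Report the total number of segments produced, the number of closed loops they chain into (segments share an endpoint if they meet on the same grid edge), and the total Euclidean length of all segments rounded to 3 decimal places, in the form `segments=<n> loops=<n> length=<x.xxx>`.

segments=14 loops=2 length=9.618

cell (0,1): code 0100 → (0.710,2.000)–(1.000,1.617)
cell (0,2): code 1000 → (1.000,2.347)–(0.710,2.000)
cell (1,1): code 0110 → (1.000,1.617)–(2.000,1.847)
cell (1,2): code 1001 → (2.000,2.140)–(1.000,2.347)
cell (2,1): code 0010 → (2.000,1.847)–(2.125,2.000)
cell (2,2): code 0001 → (2.125,2.000)–(2.000,2.140)
cell (4,1): code 0100 → (4.784,2.000)–(5.000,1.758)
cell (4,2): code 1100 → (4.768,3.000)–(4.784,2.000)
cell (4,3): code 1000 → (5.000,3.266)–(4.768,3.000)
cell (5,1): code 0110 → (5.000,1.758)–(6.000,1.523)
cell (5,3): code 1001 → (6.000,3.504)–(5.000,3.266)
cell (6,1): code 0010 → (6.000,1.523)–(6.572,2.000)
cell (6,2): code 0011 → (6.572,2.000)–(6.591,3.000)
cell (6,3): code 0001 → (6.591,3.000)–(6.000,3.504)
total: 14 segments, chained into 2 closed loop(s), length Σ = 9.617878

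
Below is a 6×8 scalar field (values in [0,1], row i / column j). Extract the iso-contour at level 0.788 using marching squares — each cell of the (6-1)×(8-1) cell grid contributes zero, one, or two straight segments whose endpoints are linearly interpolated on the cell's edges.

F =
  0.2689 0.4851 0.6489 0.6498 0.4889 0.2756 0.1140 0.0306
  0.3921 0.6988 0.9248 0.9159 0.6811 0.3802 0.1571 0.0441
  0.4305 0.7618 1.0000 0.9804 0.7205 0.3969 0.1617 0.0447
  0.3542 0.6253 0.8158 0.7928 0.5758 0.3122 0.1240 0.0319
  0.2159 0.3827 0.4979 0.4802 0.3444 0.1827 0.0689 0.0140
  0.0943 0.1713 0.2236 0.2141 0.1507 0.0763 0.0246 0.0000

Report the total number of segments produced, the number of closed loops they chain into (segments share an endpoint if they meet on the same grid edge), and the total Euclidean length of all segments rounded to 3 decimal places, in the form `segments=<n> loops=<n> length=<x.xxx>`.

cell (0,1): code 0100 → (0.504,2.000)–(1.000,1.395)
cell (0,2): code 1100 → (0.519,3.000)–(0.504,2.000)
cell (0,3): code 1000 → (1.000,3.545)–(0.519,3.000)
cell (1,1): code 0110 → (1.000,1.395)–(2.000,1.110)
cell (1,3): code 1001 → (2.000,3.740)–(1.000,3.545)
cell (2,1): code 0110 → (2.000,1.110)–(3.000,1.854)
cell (2,3): code 1001 → (3.000,3.022)–(2.000,3.740)
cell (3,1): code 0010 → (3.000,1.854)–(3.087,2.000)
cell (3,2): code 0011 → (3.087,2.000)–(3.015,3.000)
cell (3,3): code 0001 → (3.015,3.000)–(3.000,3.022)
total: 10 segments, chained into 1 closed loop(s), length Σ = 8.244984

segments=10 loops=1 length=8.245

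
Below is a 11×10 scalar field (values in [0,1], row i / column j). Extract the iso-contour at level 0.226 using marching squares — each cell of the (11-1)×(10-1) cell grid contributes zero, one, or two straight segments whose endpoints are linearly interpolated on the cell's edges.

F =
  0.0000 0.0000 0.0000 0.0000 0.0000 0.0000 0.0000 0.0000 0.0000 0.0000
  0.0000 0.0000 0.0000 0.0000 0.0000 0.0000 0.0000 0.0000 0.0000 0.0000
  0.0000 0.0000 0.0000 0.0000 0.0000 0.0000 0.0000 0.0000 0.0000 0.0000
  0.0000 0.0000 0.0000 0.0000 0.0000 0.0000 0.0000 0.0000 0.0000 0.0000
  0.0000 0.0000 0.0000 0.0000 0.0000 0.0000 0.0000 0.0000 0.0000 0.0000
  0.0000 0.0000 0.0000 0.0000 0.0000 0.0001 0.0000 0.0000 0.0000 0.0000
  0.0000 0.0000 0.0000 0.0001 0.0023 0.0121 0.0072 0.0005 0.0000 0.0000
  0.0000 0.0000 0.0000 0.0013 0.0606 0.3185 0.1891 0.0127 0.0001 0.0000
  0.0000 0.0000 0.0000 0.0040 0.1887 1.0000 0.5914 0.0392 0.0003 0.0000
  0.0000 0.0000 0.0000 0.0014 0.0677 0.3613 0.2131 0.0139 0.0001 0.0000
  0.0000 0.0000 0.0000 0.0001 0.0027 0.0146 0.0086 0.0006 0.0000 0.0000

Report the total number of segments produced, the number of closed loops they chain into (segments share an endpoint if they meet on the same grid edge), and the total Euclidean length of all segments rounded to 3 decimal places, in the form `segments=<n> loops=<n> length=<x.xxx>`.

segments=10 loops=1 length=7.808

cell (6,4): code 0100 → (6.698,5.000)–(7.000,4.641)
cell (6,5): code 1000 → (7.000,5.715)–(6.698,5.000)
cell (7,4): code 0110 → (7.000,4.641)–(8.000,4.046)
cell (7,5): code 1101 → (7.092,6.000)–(7.000,5.715)
cell (7,6): code 1000 → (8.000,6.662)–(7.092,6.000)
cell (8,4): code 0110 → (8.000,4.046)–(9.000,4.539)
cell (8,5): code 1011 → (9.000,5.913)–(8.966,6.000)
cell (8,6): code 0001 → (8.966,6.000)–(8.000,6.662)
cell (9,4): code 0010 → (9.000,4.539)–(9.390,5.000)
cell (9,5): code 0001 → (9.390,5.000)–(9.000,5.913)
total: 10 segments, chained into 1 closed loop(s), length Σ = 7.807955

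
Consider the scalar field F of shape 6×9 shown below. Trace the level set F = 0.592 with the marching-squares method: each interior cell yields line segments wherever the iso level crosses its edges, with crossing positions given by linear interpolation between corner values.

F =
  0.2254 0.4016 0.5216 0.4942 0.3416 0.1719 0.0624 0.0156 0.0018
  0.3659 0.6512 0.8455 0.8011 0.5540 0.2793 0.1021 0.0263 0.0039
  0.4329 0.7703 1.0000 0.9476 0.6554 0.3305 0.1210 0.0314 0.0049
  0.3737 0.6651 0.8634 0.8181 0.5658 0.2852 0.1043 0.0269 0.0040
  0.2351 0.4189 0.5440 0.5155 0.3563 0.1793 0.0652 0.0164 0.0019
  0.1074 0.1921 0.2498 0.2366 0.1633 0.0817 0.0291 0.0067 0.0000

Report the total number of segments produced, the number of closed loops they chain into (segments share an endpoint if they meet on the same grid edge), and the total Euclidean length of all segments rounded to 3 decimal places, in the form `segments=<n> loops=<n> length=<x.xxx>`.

cell (0,0): code 0100 → (0.763,1.000)–(1.000,0.792)
cell (0,1): code 1100 → (0.217,2.000)–(0.763,1.000)
cell (0,2): code 1100 → (0.319,3.000)–(0.217,2.000)
cell (0,3): code 1000 → (1.000,3.846)–(0.319,3.000)
cell (1,0): code 0110 → (1.000,0.792)–(2.000,0.472)
cell (1,3): code 1101 → (1.375,4.000)–(1.000,3.846)
cell (1,4): code 1000 → (2.000,4.195)–(1.375,4.000)
cell (2,0): code 0110 → (2.000,0.472)–(3.000,0.749)
cell (2,3): code 1011 → (3.000,3.896)–(2.708,4.000)
cell (2,4): code 0001 → (2.708,4.000)–(2.000,4.195)
cell (3,0): code 0010 → (3.000,0.749)–(3.297,1.000)
cell (3,1): code 0011 → (3.297,1.000)–(3.850,2.000)
cell (3,2): code 0011 → (3.850,2.000)–(3.747,3.000)
cell (3,3): code 0001 → (3.747,3.000)–(3.000,3.896)
total: 14 segments, chained into 1 closed loop(s), length Σ = 11.441549

segments=14 loops=1 length=11.442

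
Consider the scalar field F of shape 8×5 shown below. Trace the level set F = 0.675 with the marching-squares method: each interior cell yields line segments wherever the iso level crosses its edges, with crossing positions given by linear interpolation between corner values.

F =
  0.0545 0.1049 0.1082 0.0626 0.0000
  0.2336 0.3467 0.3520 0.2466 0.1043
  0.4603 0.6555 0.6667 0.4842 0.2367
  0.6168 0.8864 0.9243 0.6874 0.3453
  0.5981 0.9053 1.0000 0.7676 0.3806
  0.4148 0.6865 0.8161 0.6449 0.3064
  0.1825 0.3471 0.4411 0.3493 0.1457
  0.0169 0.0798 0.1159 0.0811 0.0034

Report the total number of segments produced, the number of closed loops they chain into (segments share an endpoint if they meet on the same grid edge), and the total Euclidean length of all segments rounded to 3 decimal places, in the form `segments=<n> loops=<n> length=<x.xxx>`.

cell (2,0): code 0100 → (2.084,1.000)–(3.000,0.216)
cell (2,1): code 1100 → (2.032,2.000)–(2.084,1.000)
cell (2,2): code 1100 → (2.939,3.000)–(2.032,2.000)
cell (2,3): code 1000 → (3.000,3.036)–(2.939,3.000)
cell (3,0): code 0110 → (3.000,0.216)–(4.000,0.250)
cell (3,3): code 1001 → (4.000,3.239)–(3.000,3.036)
cell (4,0): code 0110 → (4.000,0.250)–(5.000,0.958)
cell (4,2): code 1011 → (5.000,2.824)–(4.755,3.000)
cell (4,3): code 0001 → (4.755,3.000)–(4.000,3.239)
cell (5,0): code 0010 → (5.000,0.958)–(5.034,1.000)
cell (5,1): code 0011 → (5.034,1.000)–(5.376,2.000)
cell (5,2): code 0001 → (5.376,2.000)–(5.000,2.824)
total: 12 segments, chained into 1 closed loop(s), length Σ = 9.984287

segments=12 loops=1 length=9.984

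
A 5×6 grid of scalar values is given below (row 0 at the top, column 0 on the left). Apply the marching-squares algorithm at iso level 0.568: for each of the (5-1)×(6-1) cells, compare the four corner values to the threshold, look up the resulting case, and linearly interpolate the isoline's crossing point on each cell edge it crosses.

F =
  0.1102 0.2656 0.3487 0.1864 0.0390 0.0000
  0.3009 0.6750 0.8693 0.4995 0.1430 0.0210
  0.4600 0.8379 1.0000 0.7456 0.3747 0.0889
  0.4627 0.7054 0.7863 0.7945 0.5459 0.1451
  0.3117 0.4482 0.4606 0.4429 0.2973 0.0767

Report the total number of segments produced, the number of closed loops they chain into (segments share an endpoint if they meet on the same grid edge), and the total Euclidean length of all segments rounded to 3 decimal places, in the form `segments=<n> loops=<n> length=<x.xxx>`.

segments=12 loops=1 length=10.728

cell (0,0): code 0100 → (0.739,1.000)–(1.000,0.714)
cell (0,1): code 1100 → (0.421,2.000)–(0.739,1.000)
cell (0,2): code 1000 → (1.000,2.815)–(0.421,2.000)
cell (1,0): code 0110 → (1.000,0.714)–(2.000,0.286)
cell (1,2): code 1101 → (1.278,3.000)–(1.000,2.815)
cell (1,3): code 1000 → (2.000,3.479)–(1.278,3.000)
cell (2,0): code 0110 → (2.000,0.286)–(3.000,0.434)
cell (2,3): code 1001 → (3.000,3.911)–(2.000,3.479)
cell (3,0): code 0010 → (3.000,0.434)–(3.534,1.000)
cell (3,1): code 0011 → (3.534,1.000)–(3.670,2.000)
cell (3,2): code 0011 → (3.670,2.000)–(3.644,3.000)
cell (3,3): code 0001 → (3.644,3.000)–(3.000,3.911)
total: 12 segments, chained into 1 closed loop(s), length Σ = 10.728350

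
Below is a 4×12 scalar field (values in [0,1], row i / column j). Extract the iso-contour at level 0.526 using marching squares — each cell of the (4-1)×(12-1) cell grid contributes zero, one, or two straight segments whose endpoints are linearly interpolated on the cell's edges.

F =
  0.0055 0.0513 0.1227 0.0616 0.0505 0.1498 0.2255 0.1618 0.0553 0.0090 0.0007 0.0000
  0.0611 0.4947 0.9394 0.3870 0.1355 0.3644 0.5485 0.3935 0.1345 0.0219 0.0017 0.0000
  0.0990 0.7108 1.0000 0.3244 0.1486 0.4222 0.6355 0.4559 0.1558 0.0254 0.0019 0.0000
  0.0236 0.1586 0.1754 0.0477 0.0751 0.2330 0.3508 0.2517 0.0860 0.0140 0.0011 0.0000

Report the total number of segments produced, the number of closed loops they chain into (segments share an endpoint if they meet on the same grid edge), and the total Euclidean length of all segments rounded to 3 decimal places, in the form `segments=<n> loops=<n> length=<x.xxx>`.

cell (0,1): code 0100 → (0.494,2.000)–(1.000,1.070)
cell (0,2): code 1000 → (1.000,2.748)–(0.494,2.000)
cell (0,5): code 0100 → (0.930,6.000)–(1.000,5.878)
cell (0,6): code 1000 → (1.000,6.145)–(0.930,6.000)
cell (1,0): code 0100 → (1.145,1.000)–(2.000,0.698)
cell (1,1): code 1110 → (1.000,1.070)–(1.145,1.000)
cell (1,2): code 1001 → (2.000,2.702)–(1.000,2.748)
cell (1,5): code 0110 → (1.000,5.878)–(2.000,5.487)
cell (1,6): code 1001 → (2.000,6.610)–(1.000,6.145)
cell (2,0): code 0010 → (2.000,0.698)–(2.335,1.000)
cell (2,1): code 0011 → (2.335,1.000)–(2.575,2.000)
cell (2,2): code 0001 → (2.575,2.000)–(2.000,2.702)
cell (2,5): code 0010 → (2.000,5.487)–(2.385,6.000)
cell (2,6): code 0001 → (2.385,6.000)–(2.000,6.610)
total: 14 segments, chained into 2 closed loop(s), length Σ = 10.257717

segments=14 loops=2 length=10.258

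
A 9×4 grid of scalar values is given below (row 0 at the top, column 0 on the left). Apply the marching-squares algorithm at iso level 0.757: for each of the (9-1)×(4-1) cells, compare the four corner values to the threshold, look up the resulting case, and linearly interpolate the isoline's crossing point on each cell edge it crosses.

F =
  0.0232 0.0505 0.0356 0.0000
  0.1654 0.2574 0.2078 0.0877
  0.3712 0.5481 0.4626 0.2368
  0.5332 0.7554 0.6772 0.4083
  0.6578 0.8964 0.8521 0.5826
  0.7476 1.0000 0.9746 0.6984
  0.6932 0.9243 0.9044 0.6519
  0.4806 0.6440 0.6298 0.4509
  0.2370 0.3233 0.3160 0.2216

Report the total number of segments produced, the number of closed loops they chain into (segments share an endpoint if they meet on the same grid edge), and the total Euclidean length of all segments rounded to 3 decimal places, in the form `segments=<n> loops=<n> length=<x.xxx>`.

segments=10 loops=1 length=9.833

cell (3,0): code 0100 → (3.011,1.000)–(4.000,0.416)
cell (3,1): code 1100 → (3.456,2.000)–(3.011,1.000)
cell (3,2): code 1000 → (4.000,2.353)–(3.456,2.000)
cell (4,0): code 0110 → (4.000,0.416)–(5.000,0.037)
cell (4,2): code 1001 → (5.000,2.788)–(4.000,2.353)
cell (5,0): code 0110 → (5.000,0.037)–(6.000,0.276)
cell (5,2): code 1001 → (6.000,2.584)–(5.000,2.788)
cell (6,0): code 0010 → (6.000,0.276)–(6.597,1.000)
cell (6,1): code 0011 → (6.597,1.000)–(6.537,2.000)
cell (6,2): code 0001 → (6.537,2.000)–(6.000,2.584)
total: 10 segments, chained into 1 closed loop(s), length Σ = 9.832663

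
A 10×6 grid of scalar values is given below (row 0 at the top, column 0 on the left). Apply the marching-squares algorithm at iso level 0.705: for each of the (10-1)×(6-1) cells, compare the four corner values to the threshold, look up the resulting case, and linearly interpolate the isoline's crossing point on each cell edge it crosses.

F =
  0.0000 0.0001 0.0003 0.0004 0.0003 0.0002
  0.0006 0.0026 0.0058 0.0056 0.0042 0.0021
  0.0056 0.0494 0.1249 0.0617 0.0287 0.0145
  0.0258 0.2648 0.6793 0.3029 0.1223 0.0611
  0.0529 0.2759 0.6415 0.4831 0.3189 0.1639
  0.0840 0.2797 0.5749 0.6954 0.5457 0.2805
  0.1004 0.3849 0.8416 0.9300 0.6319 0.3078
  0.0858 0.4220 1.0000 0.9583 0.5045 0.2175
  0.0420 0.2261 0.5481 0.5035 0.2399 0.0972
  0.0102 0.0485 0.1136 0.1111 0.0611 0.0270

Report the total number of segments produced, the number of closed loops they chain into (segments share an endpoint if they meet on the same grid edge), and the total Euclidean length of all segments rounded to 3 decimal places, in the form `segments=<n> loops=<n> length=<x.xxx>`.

segments=8 loops=1 length=7.572

cell (5,1): code 0100 → (5.488,2.000)–(6.000,1.701)
cell (5,2): code 1100 → (5.041,3.000)–(5.488,2.000)
cell (5,3): code 1000 → (6.000,3.755)–(5.041,3.000)
cell (6,1): code 0110 → (6.000,1.701)–(7.000,1.490)
cell (6,3): code 1001 → (7.000,3.558)–(6.000,3.755)
cell (7,1): code 0010 → (7.000,1.490)–(7.653,2.000)
cell (7,2): code 0011 → (7.653,2.000)–(7.557,3.000)
cell (7,3): code 0001 → (7.557,3.000)–(7.000,3.558)
total: 8 segments, chained into 1 closed loop(s), length Σ = 7.571849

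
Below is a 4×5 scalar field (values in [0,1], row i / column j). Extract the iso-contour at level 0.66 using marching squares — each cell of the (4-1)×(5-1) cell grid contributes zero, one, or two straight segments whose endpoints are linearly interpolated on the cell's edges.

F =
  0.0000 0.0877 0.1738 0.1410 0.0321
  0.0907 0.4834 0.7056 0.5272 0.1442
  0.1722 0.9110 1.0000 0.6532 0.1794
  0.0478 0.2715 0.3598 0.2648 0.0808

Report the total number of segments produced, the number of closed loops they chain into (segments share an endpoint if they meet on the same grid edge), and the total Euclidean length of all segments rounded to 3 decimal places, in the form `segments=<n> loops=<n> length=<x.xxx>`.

cell (0,1): code 0100 → (0.914,2.000)–(1.000,1.795)
cell (0,2): code 1000 → (1.000,2.256)–(0.914,2.000)
cell (1,0): code 0100 → (1.413,1.000)–(2.000,0.660)
cell (1,1): code 1110 → (1.000,1.795)–(1.413,1.000)
cell (1,2): code 1001 → (2.000,2.980)–(1.000,2.256)
cell (2,0): code 0010 → (2.000,0.660)–(2.392,1.000)
cell (2,1): code 0011 → (2.392,1.000)–(2.531,2.000)
cell (2,2): code 0001 → (2.531,2.000)–(2.000,2.980)
total: 8 segments, chained into 1 closed loop(s), length Σ = 5.944627

segments=8 loops=1 length=5.945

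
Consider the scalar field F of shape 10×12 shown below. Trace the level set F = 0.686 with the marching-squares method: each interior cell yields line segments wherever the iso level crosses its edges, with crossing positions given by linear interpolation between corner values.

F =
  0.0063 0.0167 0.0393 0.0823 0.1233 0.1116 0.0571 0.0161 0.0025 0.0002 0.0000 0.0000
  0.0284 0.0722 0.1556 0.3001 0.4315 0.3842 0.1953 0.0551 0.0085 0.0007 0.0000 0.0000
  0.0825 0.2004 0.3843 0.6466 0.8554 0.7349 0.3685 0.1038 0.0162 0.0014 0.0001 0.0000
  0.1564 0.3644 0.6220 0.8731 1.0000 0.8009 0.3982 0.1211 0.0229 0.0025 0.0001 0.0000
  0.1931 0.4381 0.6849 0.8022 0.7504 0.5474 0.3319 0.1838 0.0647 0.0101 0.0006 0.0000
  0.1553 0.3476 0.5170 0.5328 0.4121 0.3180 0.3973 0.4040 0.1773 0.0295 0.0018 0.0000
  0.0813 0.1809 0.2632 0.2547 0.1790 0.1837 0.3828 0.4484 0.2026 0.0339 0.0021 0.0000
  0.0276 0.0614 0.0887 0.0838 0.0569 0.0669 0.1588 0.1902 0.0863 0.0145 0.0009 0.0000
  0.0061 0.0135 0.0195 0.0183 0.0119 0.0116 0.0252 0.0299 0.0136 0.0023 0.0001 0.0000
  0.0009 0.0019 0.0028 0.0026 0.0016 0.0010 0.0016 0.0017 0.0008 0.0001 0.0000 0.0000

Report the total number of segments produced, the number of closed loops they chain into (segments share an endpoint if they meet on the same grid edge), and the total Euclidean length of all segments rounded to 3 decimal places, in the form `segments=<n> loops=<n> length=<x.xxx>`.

segments=12 loops=1 length=9.430

cell (1,3): code 0100 → (1.600,4.000)–(2.000,3.189)
cell (1,4): code 1100 → (1.861,5.000)–(1.600,4.000)
cell (1,5): code 1000 → (2.000,5.133)–(1.861,5.000)
cell (2,2): code 0100 → (2.174,3.000)–(3.000,2.255)
cell (2,3): code 1110 → (2.000,3.189)–(2.174,3.000)
cell (2,5): code 1001 → (3.000,5.285)–(2.000,5.133)
cell (3,2): code 0110 → (3.000,2.255)–(4.000,2.009)
cell (3,4): code 1011 → (4.000,4.317)–(3.453,5.000)
cell (3,5): code 0001 → (3.453,5.000)–(3.000,5.285)
cell (4,2): code 0010 → (4.000,2.009)–(4.431,3.000)
cell (4,3): code 0011 → (4.431,3.000)–(4.190,4.000)
cell (4,4): code 0001 → (4.190,4.000)–(4.000,4.317)
total: 12 segments, chained into 1 closed loop(s), length Σ = 9.430278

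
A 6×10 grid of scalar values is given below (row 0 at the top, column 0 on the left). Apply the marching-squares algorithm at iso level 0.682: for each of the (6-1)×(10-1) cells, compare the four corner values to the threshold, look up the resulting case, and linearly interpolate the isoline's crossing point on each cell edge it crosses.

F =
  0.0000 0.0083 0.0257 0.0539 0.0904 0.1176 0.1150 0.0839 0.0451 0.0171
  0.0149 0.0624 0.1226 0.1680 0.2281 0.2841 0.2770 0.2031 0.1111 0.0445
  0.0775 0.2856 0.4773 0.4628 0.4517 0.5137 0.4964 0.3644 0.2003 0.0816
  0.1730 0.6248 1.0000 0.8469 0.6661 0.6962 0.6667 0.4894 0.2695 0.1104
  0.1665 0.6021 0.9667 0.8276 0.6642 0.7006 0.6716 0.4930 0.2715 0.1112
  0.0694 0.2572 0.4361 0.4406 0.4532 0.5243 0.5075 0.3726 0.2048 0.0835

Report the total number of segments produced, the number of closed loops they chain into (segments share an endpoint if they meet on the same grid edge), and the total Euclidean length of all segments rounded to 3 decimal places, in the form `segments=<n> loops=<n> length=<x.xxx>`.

cell (2,1): code 0100 → (2.392,2.000)–(3.000,1.152)
cell (2,2): code 1100 → (2.571,3.000)–(2.392,2.000)
cell (2,3): code 1000 → (3.000,3.912)–(2.571,3.000)
cell (2,4): code 0100 → (2.922,5.000)–(3.000,4.528)
cell (2,5): code 1000 → (3.000,5.481)–(2.922,5.000)
cell (3,1): code 0110 → (3.000,1.152)–(4.000,1.219)
cell (3,3): code 1001 → (4.000,3.891)–(3.000,3.912)
cell (3,4): code 0110 → (3.000,4.528)–(4.000,4.489)
cell (3,5): code 1001 → (4.000,5.641)–(3.000,5.481)
cell (4,1): code 0010 → (4.000,1.219)–(4.537,2.000)
cell (4,2): code 0011 → (4.537,2.000)–(4.376,3.000)
cell (4,3): code 0001 → (4.376,3.000)–(4.000,3.891)
cell (4,4): code 0010 → (4.000,4.489)–(4.106,5.000)
cell (4,5): code 0001 → (4.106,5.000)–(4.000,5.641)
total: 14 segments, chained into 2 closed loop(s), length Σ = 12.148128

segments=14 loops=2 length=12.148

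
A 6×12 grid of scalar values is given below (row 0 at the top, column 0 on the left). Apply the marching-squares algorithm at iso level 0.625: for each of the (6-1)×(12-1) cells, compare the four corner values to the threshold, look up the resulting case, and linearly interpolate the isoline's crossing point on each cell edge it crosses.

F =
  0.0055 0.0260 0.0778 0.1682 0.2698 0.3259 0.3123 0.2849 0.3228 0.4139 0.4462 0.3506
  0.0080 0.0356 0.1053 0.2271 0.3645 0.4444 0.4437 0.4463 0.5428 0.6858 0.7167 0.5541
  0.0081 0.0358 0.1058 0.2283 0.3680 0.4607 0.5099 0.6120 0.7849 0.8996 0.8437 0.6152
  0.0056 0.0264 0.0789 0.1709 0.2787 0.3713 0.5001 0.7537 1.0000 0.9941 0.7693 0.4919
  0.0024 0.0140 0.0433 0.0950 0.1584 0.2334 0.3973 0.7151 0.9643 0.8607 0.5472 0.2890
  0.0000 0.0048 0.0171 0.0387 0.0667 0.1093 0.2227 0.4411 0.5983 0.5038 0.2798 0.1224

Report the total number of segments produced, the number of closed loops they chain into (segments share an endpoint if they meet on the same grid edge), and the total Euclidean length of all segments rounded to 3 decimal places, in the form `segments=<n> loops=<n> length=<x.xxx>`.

segments=16 loops=1 length=13.195

cell (0,8): code 0100 → (0.776,9.000)–(1.000,8.575)
cell (0,9): code 1100 → (0.661,10.000)–(0.776,9.000)
cell (0,10): code 1000 → (1.000,10.564)–(0.661,10.000)
cell (1,7): code 0100 → (1.340,8.000)–(2.000,7.075)
cell (1,8): code 1110 → (1.000,8.575)–(1.340,8.000)
cell (1,10): code 1001 → (2.000,10.957)–(1.000,10.564)
cell (2,6): code 0100 → (2.092,7.000)–(3.000,6.493)
cell (2,7): code 1110 → (2.000,7.075)–(2.092,7.000)
cell (2,10): code 1001 → (3.000,10.520)–(2.000,10.957)
cell (3,6): code 0110 → (3.000,6.493)–(4.000,6.716)
cell (3,9): code 1011 → (4.000,9.752)–(3.650,10.000)
cell (3,10): code 0001 → (3.650,10.000)–(3.000,10.520)
cell (4,6): code 0010 → (4.000,6.716)–(4.329,7.000)
cell (4,7): code 0011 → (4.329,7.000)–(4.927,8.000)
cell (4,8): code 0011 → (4.927,8.000)–(4.660,9.000)
cell (4,9): code 0001 → (4.660,9.000)–(4.000,9.752)
total: 16 segments, chained into 1 closed loop(s), length Σ = 13.195368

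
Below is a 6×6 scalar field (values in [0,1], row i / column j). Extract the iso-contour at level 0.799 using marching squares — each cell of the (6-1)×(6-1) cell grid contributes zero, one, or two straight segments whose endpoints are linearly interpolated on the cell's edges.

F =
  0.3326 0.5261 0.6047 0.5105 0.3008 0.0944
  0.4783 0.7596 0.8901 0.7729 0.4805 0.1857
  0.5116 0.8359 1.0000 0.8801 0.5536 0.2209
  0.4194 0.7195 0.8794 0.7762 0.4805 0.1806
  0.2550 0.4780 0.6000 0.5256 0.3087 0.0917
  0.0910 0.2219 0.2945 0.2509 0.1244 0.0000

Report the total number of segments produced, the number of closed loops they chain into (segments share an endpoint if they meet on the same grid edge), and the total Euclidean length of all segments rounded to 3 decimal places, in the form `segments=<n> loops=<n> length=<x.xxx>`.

cell (0,1): code 0100 → (0.681,2.000)–(1.000,1.302)
cell (0,2): code 1000 → (1.000,2.777)–(0.681,2.000)
cell (1,0): code 0100 → (1.516,1.000)–(2.000,0.886)
cell (1,1): code 1110 → (1.000,1.302)–(1.516,1.000)
cell (1,2): code 1101 → (1.243,3.000)–(1.000,2.777)
cell (1,3): code 1000 → (2.000,3.248)–(1.243,3.000)
cell (2,0): code 0010 → (2.000,0.886)–(2.317,1.000)
cell (2,1): code 0111 → (2.317,1.000)–(3.000,1.497)
cell (2,2): code 1011 → (3.000,2.779)–(2.781,3.000)
cell (2,3): code 0001 → (2.781,3.000)–(2.000,3.248)
cell (3,1): code 0010 → (3.000,1.497)–(3.288,2.000)
cell (3,2): code 0001 → (3.288,2.000)–(3.000,2.779)
total: 12 segments, chained into 1 closed loop(s), length Σ = 7.551072

segments=12 loops=1 length=7.551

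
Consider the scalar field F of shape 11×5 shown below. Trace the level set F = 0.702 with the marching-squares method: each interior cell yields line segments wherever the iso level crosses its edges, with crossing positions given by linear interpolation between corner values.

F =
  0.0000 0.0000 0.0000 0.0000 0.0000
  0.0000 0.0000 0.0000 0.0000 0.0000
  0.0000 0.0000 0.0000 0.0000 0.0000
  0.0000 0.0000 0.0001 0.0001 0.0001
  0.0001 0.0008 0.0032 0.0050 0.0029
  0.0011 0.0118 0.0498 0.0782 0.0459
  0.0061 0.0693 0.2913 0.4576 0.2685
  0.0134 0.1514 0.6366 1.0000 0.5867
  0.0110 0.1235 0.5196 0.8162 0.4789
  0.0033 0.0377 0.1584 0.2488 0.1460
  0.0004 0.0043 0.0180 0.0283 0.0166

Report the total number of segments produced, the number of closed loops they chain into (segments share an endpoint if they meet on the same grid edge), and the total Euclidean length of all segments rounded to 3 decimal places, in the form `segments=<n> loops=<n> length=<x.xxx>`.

segments=6 loops=1 length=4.883

cell (6,2): code 0100 → (6.451,3.000)–(7.000,2.180)
cell (6,3): code 1000 → (7.000,3.721)–(6.451,3.000)
cell (7,2): code 0110 → (7.000,2.180)–(8.000,2.615)
cell (7,3): code 1001 → (8.000,3.339)–(7.000,3.721)
cell (8,2): code 0010 → (8.000,2.615)–(8.201,3.000)
cell (8,3): code 0001 → (8.201,3.000)–(8.000,3.339)
total: 6 segments, chained into 1 closed loop(s), length Σ = 4.883060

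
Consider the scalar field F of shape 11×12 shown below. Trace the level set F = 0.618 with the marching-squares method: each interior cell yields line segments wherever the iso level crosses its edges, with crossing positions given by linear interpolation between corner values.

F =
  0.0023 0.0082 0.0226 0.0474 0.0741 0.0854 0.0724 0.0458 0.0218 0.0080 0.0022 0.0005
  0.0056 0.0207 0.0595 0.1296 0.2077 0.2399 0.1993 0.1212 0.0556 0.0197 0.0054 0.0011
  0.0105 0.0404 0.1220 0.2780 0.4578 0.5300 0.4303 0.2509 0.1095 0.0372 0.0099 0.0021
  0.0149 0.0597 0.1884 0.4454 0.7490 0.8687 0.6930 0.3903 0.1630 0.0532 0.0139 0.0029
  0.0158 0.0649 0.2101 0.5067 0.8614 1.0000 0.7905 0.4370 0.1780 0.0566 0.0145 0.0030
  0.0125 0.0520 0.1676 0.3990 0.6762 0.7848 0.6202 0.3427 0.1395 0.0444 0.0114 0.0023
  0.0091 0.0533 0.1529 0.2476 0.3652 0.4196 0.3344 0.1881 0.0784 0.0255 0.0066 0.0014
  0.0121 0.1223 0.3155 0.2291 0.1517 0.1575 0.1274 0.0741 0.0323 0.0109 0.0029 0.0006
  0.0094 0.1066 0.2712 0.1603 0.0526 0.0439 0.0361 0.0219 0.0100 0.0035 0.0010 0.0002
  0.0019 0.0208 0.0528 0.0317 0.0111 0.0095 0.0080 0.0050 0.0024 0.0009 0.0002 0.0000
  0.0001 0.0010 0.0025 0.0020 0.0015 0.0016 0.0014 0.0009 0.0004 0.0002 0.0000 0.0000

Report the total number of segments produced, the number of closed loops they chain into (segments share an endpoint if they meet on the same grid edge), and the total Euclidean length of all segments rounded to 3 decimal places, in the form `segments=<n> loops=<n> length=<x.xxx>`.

segments=12 loops=1 length=9.843

cell (2,3): code 0100 → (2.550,4.000)–(3.000,3.569)
cell (2,4): code 1100 → (2.260,5.000)–(2.550,4.000)
cell (2,5): code 1100 → (2.715,6.000)–(2.260,5.000)
cell (2,6): code 1000 → (3.000,6.248)–(2.715,6.000)
cell (3,3): code 0110 → (3.000,3.569)–(4.000,3.314)
cell (3,6): code 1001 → (4.000,6.488)–(3.000,6.248)
cell (4,3): code 0110 → (4.000,3.314)–(5.000,3.790)
cell (4,6): code 1001 → (5.000,6.008)–(4.000,6.488)
cell (5,3): code 0010 → (5.000,3.790)–(5.187,4.000)
cell (5,4): code 0011 → (5.187,4.000)–(5.457,5.000)
cell (5,5): code 0011 → (5.457,5.000)–(5.008,6.000)
cell (5,6): code 0001 → (5.008,6.000)–(5.000,6.008)
total: 12 segments, chained into 1 closed loop(s), length Σ = 9.842621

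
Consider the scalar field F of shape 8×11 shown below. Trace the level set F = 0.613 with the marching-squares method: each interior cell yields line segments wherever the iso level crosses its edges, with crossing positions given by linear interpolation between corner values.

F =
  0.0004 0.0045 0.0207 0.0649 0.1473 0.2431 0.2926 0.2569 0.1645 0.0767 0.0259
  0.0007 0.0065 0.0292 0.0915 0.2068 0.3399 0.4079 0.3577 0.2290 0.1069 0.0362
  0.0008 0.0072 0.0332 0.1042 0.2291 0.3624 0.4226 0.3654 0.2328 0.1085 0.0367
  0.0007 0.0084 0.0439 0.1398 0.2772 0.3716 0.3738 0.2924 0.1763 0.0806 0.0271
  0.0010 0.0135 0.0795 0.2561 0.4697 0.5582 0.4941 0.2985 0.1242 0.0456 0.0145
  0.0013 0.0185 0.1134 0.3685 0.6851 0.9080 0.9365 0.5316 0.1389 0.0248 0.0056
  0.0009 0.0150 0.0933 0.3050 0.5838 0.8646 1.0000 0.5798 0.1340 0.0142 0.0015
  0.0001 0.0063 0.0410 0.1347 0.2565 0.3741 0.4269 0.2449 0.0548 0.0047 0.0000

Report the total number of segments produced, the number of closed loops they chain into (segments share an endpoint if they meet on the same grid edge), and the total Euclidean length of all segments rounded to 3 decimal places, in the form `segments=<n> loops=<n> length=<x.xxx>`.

cell (4,3): code 0100 → (4.665,4.000)–(5.000,3.772)
cell (4,4): code 1100 → (4.157,5.000)–(4.665,4.000)
cell (4,5): code 1100 → (4.269,6.000)–(4.157,5.000)
cell (4,6): code 1000 → (5.000,6.799)–(4.269,6.000)
cell (5,3): code 0010 → (5.000,3.772)–(5.712,4.000)
cell (5,4): code 0111 → (5.712,4.000)–(6.000,4.104)
cell (5,6): code 1001 → (6.000,6.921)–(5.000,6.799)
cell (6,4): code 0010 → (6.000,4.104)–(6.513,5.000)
cell (6,5): code 0011 → (6.513,5.000)–(6.675,6.000)
cell (6,6): code 0001 → (6.675,6.000)–(6.000,6.921)
total: 10 segments, chained into 1 closed loop(s), length Σ = 8.864810

segments=10 loops=1 length=8.865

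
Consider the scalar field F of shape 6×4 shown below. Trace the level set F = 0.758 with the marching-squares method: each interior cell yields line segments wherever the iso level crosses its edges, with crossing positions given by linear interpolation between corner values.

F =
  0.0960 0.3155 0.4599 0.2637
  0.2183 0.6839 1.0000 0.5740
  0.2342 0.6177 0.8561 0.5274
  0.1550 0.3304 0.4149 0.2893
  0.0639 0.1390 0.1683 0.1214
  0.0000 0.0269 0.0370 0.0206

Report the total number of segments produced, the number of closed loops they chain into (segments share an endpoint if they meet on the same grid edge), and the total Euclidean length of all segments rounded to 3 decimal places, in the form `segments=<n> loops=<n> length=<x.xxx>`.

segments=6 loops=1 length=4.547

cell (0,1): code 0100 → (0.552,2.000)–(1.000,1.234)
cell (0,2): code 1000 → (1.000,2.568)–(0.552,2.000)
cell (1,1): code 0110 → (1.000,1.234)–(2.000,1.589)
cell (1,2): code 1001 → (2.000,2.298)–(1.000,2.568)
cell (2,1): code 0010 → (2.000,1.589)–(2.222,2.000)
cell (2,2): code 0001 → (2.222,2.000)–(2.000,2.298)
total: 6 segments, chained into 1 closed loop(s), length Σ = 4.547017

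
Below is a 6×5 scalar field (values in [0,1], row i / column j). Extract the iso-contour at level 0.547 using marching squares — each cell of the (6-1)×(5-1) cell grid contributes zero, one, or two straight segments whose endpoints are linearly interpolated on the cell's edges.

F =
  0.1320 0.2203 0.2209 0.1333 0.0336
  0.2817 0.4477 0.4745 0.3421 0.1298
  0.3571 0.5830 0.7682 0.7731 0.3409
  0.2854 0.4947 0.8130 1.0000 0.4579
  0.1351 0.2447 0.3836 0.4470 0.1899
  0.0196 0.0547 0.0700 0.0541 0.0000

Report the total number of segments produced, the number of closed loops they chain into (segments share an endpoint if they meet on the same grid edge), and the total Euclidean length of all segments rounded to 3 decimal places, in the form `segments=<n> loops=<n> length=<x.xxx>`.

cell (1,0): code 0100 → (1.734,1.000)–(2.000,0.841)
cell (1,1): code 1100 → (1.247,2.000)–(1.734,1.000)
cell (1,2): code 1100 → (1.475,3.000)–(1.247,2.000)
cell (1,3): code 1000 → (2.000,3.523)–(1.475,3.000)
cell (2,0): code 0010 → (2.000,0.841)–(2.408,1.000)
cell (2,1): code 0111 → (2.408,1.000)–(3.000,1.164)
cell (2,3): code 1001 → (3.000,3.836)–(2.000,3.523)
cell (3,1): code 0010 → (3.000,1.164)–(3.619,2.000)
cell (3,2): code 0011 → (3.619,2.000)–(3.819,3.000)
cell (3,3): code 0001 → (3.819,3.000)–(3.000,3.836)
total: 10 segments, chained into 1 closed loop(s), length Σ = 8.519385

segments=10 loops=1 length=8.519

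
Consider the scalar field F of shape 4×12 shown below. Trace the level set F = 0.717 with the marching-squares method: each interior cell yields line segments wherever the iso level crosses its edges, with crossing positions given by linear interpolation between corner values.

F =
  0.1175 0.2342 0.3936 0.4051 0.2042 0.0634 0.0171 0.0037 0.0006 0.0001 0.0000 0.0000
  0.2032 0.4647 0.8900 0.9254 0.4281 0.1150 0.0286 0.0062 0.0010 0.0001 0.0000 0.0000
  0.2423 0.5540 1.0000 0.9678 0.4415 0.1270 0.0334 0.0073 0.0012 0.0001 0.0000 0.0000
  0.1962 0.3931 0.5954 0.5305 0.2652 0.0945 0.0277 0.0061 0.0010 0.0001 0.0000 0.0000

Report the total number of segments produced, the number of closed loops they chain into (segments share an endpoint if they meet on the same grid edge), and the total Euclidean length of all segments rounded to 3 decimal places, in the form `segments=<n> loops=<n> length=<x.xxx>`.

cell (0,1): code 0100 → (0.651,2.000)–(1.000,1.593)
cell (0,2): code 1100 → (0.599,3.000)–(0.651,2.000)
cell (0,3): code 1000 → (1.000,3.419)–(0.599,3.000)
cell (1,1): code 0110 → (1.000,1.593)–(2.000,1.365)
cell (1,3): code 1001 → (2.000,3.477)–(1.000,3.419)
cell (2,1): code 0010 → (2.000,1.365)–(2.699,2.000)
cell (2,2): code 0011 → (2.699,2.000)–(2.574,3.000)
cell (2,3): code 0001 → (2.574,3.000)–(2.000,3.477)
total: 8 segments, chained into 1 closed loop(s), length Σ = 6.841902

segments=8 loops=1 length=6.842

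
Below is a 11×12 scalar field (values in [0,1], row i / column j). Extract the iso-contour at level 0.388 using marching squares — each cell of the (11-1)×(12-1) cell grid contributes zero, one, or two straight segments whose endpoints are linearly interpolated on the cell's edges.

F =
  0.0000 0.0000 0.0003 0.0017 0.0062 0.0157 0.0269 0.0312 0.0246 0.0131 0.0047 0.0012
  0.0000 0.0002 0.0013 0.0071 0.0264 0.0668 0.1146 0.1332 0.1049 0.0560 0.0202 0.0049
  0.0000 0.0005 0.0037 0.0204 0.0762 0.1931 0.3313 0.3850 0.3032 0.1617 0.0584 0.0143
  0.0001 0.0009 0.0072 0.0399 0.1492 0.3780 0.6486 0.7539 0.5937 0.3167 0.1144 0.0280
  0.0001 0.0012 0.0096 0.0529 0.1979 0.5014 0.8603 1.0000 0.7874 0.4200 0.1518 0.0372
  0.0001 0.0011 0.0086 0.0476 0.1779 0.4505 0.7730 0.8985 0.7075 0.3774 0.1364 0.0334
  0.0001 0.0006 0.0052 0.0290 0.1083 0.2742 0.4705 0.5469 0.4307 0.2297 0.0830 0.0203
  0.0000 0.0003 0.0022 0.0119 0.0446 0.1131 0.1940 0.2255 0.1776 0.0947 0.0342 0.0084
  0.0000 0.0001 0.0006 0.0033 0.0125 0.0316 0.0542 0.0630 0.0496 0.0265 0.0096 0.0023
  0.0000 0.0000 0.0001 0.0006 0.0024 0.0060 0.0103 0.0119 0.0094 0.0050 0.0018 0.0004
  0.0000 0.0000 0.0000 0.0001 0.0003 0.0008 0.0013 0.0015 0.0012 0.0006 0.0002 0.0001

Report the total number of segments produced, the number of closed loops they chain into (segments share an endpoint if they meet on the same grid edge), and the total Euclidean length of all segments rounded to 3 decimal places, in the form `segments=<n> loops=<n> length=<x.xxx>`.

cell (2,5): code 0100 → (2.179,6.000)–(3.000,5.037)
cell (2,6): code 1100 → (2.008,7.000)–(2.179,6.000)
cell (2,7): code 1100 → (2.292,8.000)–(2.008,7.000)
cell (2,8): code 1000 → (3.000,8.743)–(2.292,8.000)
cell (3,4): code 0100 → (3.081,5.000)–(4.000,4.626)
cell (3,5): code 1110 → (3.000,5.037)–(3.081,5.000)
cell (3,8): code 1101 → (3.690,9.000)–(3.000,8.743)
cell (3,9): code 1000 → (4.000,9.119)–(3.690,9.000)
cell (4,4): code 0110 → (4.000,4.626)–(5.000,4.771)
cell (4,8): code 1011 → (5.000,8.968)–(4.751,9.000)
cell (4,9): code 0001 → (4.751,9.000)–(4.000,9.119)
cell (5,4): code 0010 → (5.000,4.771)–(5.355,5.000)
cell (5,5): code 0111 → (5.355,5.000)–(6.000,5.580)
cell (5,8): code 1001 → (6.000,8.212)–(5.000,8.968)
cell (6,5): code 0010 → (6.000,5.580)–(6.298,6.000)
cell (6,6): code 0011 → (6.298,6.000)–(6.494,7.000)
cell (6,7): code 0011 → (6.494,7.000)–(6.169,8.000)
cell (6,8): code 0001 → (6.169,8.000)–(6.000,8.212)
total: 18 segments, chained into 1 closed loop(s), length Σ = 13.917761

segments=18 loops=1 length=13.918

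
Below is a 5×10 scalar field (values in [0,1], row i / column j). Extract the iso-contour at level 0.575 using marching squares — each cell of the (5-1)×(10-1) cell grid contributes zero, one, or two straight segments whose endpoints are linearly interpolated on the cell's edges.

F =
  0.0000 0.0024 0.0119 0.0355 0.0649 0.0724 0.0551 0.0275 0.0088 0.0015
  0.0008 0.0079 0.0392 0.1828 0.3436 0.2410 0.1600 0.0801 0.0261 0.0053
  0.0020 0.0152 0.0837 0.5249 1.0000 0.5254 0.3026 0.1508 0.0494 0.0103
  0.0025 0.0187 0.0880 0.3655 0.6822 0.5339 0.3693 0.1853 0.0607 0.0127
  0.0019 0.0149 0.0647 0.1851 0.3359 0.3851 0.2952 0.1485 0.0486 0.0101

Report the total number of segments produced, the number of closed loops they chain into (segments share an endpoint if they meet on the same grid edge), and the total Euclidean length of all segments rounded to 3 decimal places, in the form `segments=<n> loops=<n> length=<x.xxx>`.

cell (1,3): code 0100 → (1.353,4.000)–(2.000,3.105)
cell (1,4): code 1000 → (2.000,4.895)–(1.353,4.000)
cell (2,3): code 0110 → (2.000,3.105)–(3.000,3.662)
cell (2,4): code 1001 → (3.000,4.723)–(2.000,4.895)
cell (3,3): code 0010 → (3.000,3.662)–(3.310,4.000)
cell (3,4): code 0001 → (3.310,4.000)–(3.000,4.723)
total: 6 segments, chained into 1 closed loop(s), length Σ = 5.613369

segments=6 loops=1 length=5.613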